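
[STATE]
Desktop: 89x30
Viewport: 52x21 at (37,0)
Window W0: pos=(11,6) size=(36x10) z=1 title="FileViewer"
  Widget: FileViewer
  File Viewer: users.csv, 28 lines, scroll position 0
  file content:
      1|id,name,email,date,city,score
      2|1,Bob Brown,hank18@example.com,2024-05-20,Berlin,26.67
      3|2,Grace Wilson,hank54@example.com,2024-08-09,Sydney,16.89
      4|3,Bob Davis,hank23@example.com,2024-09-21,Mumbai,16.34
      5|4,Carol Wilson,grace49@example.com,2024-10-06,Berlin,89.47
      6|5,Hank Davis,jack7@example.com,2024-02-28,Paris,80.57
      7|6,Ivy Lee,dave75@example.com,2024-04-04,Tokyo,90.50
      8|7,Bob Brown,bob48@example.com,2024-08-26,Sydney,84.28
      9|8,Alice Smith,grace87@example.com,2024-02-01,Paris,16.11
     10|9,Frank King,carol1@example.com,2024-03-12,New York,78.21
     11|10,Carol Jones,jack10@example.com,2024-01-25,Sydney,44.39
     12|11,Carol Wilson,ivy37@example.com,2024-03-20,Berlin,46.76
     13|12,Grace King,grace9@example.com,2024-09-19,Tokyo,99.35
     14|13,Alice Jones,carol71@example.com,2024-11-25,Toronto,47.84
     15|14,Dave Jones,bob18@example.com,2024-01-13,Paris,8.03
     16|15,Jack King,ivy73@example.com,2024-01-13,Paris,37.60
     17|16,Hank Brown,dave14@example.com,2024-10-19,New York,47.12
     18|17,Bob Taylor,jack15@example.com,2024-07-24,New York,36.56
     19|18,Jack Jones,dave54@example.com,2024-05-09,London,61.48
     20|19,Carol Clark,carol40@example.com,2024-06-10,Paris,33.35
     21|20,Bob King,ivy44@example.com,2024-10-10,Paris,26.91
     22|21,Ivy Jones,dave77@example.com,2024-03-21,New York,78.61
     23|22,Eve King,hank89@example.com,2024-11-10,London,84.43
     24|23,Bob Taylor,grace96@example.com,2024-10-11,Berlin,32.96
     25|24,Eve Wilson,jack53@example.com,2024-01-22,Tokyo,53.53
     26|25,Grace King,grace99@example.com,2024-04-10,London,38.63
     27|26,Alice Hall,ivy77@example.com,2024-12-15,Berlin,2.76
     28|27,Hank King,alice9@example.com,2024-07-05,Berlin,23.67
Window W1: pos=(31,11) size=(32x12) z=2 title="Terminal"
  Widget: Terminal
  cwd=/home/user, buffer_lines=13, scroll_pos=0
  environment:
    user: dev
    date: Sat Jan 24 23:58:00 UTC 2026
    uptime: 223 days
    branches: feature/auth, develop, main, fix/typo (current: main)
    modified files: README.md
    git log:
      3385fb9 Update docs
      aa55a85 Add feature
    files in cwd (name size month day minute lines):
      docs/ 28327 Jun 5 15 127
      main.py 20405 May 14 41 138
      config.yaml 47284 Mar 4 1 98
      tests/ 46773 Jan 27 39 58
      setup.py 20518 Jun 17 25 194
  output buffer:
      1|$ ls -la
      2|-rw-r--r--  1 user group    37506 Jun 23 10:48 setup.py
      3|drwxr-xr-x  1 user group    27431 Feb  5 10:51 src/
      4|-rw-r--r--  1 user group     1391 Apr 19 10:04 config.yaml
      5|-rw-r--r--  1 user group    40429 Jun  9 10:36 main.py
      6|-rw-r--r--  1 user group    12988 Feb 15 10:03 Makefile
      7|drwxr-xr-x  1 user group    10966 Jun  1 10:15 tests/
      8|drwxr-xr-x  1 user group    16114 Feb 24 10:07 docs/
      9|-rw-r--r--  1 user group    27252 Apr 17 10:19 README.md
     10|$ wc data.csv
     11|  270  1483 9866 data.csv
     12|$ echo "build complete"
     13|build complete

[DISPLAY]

                                                    
                                                    
                                                    
                                                    
                                                    
                                                    
━━━━━━━━━┓                                          
         ┃                                          
─────────┨                                          
core    ▲┃                                          
e.com,20█┃                                          
━━━━━━━━━━━━━━━━━━━━━━━━━┓                          
inal                     ┃                          
─────────────────────────┨                          
-la                      ┃                          
--r--  1 user group    37┃                          
-xr-x  1 user group    27┃                          
--r--  1 user group     1┃                          
--r--  1 user group    40┃                          
--r--  1 user group    12┃                          
-xr-x  1 user group    10┃                          


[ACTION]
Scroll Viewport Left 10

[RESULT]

                                                    
                                                    
                                                    
                                                    
                                                    
                                                    
━━━━━━━━━━━━━━━━━━━┓                                
                   ┃                                
───────────────────┨                                
ate,city,score    ▲┃                                
k18@example.com,20█┃                                
hank┏━━━━━━━━━━━━━━━━━━━━━━━━━━━━━━┓                
k23@┃ Terminal                     ┃                
grac┠──────────────────────────────┨                
ck7@┃$ ls -la                      ┃                
━━━━┃-rw-r--r--  1 user group    37┃                
    ┃drwxr-xr-x  1 user group    27┃                
    ┃-rw-r--r--  1 user group     1┃                
    ┃-rw-r--r--  1 user group    40┃                
    ┃-rw-r--r--  1 user group    12┃                
    ┃drwxr-xr-x  1 user group    10┃                


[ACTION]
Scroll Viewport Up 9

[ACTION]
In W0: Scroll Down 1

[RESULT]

                                                    
                                                    
                                                    
                                                    
                                                    
                                                    
━━━━━━━━━━━━━━━━━━━┓                                
                   ┃                                
───────────────────┨                                
k18@example.com,20▲┃                                
hank54@example.com█┃                                
k23@┏━━━━━━━━━━━━━━━━━━━━━━━━━━━━━━┓                
grac┃ Terminal                     ┃                
ck7@┠──────────────────────────────┨                
5@ex┃$ ls -la                      ┃                
━━━━┃-rw-r--r--  1 user group    37┃                
    ┃drwxr-xr-x  1 user group    27┃                
    ┃-rw-r--r--  1 user group     1┃                
    ┃-rw-r--r--  1 user group    40┃                
    ┃-rw-r--r--  1 user group    12┃                
    ┃drwxr-xr-x  1 user group    10┃                


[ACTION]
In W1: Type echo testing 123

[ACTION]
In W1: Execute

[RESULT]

                                                    
                                                    
                                                    
                                                    
                                                    
                                                    
━━━━━━━━━━━━━━━━━━━┓                                
                   ┃                                
───────────────────┨                                
k18@example.com,20▲┃                                
hank54@example.com█┃                                
k23@┏━━━━━━━━━━━━━━━━━━━━━━━━━━━━━━┓                
grac┃ Terminal                     ┃                
ck7@┠──────────────────────────────┨                
5@ex┃-rw-r--r--  1 user group    27┃                
━━━━┃$ wc data.csv                 ┃                
    ┃  270  1483 9866 data.csv     ┃                
    ┃$ echo "build complete"       ┃                
    ┃build complete                ┃                
    ┃$ echo testing 123            ┃                
    ┃testing 123                   ┃                


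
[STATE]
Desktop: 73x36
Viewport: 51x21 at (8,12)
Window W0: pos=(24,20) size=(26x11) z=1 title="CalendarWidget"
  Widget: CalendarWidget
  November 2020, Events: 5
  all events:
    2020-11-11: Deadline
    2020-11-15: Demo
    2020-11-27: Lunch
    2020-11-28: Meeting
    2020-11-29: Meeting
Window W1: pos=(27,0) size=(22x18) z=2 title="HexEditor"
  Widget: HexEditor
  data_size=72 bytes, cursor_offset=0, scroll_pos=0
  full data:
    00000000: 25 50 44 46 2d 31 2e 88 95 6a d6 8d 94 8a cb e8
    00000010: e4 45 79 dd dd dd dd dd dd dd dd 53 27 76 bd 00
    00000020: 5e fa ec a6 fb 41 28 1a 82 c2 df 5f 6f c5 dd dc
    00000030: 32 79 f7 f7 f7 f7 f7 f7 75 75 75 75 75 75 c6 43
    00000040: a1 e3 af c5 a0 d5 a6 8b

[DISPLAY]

                   ┃                    ┃          
                   ┃                    ┃          
                   ┃                    ┃          
                   ┃                    ┃          
                   ┃                    ┃          
                   ┗━━━━━━━━━━━━━━━━━━━━┛          
                                                   
                                                   
                ┏━━━━━━━━━━━━━━━━━━━━━━━━┓         
                ┃ CalendarWidget         ┃         
                ┠────────────────────────┨         
                ┃     November 2020      ┃         
                ┃Mo Tu We Th Fr Sa Su    ┃         
                ┃                   1    ┃         
                ┃ 2  3  4  5  6  7  8    ┃         
                ┃ 9 10 11* 12 13 14 15*  ┃         
                ┃16 17 18 19 20 21 22    ┃         
                ┃23 24 25 26 27* 28* 29* ┃         
                ┗━━━━━━━━━━━━━━━━━━━━━━━━┛         
                                                   
                                                   


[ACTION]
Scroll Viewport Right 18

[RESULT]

     ┃                    ┃                        
     ┃                    ┃                        
     ┃                    ┃                        
     ┃                    ┃                        
     ┃                    ┃                        
     ┗━━━━━━━━━━━━━━━━━━━━┛                        
                                                   
                                                   
  ┏━━━━━━━━━━━━━━━━━━━━━━━━┓                       
  ┃ CalendarWidget         ┃                       
  ┠────────────────────────┨                       
  ┃     November 2020      ┃                       
  ┃Mo Tu We Th Fr Sa Su    ┃                       
  ┃                   1    ┃                       
  ┃ 2  3  4  5  6  7  8    ┃                       
  ┃ 9 10 11* 12 13 14 15*  ┃                       
  ┃16 17 18 19 20 21 22    ┃                       
  ┃23 24 25 26 27* 28* 29* ┃                       
  ┗━━━━━━━━━━━━━━━━━━━━━━━━┛                       
                                                   
                                                   


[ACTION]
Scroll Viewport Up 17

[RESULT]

     ┏━━━━━━━━━━━━━━━━━━━━┓                        
     ┃ HexEditor          ┃                        
     ┠────────────────────┨                        
     ┃00000000  25 50 44 4┃                        
     ┃00000010  e4 45 79 d┃                        
     ┃00000020  5e fa ec a┃                        
     ┃00000030  32 79 f7 f┃                        
     ┃00000040  a1 e3 af c┃                        
     ┃                    ┃                        
     ┃                    ┃                        
     ┃                    ┃                        
     ┃                    ┃                        
     ┃                    ┃                        
     ┃                    ┃                        
     ┃                    ┃                        
     ┃                    ┃                        
     ┃                    ┃                        
     ┗━━━━━━━━━━━━━━━━━━━━┛                        
                                                   
                                                   
  ┏━━━━━━━━━━━━━━━━━━━━━━━━┓                       


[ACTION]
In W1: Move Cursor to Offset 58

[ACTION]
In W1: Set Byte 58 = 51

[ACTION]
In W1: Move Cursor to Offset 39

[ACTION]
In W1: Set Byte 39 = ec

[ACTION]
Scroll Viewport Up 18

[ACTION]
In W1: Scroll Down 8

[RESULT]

     ┏━━━━━━━━━━━━━━━━━━━━┓                        
     ┃ HexEditor          ┃                        
     ┠────────────────────┨                        
     ┃00000040  a1 e3 af c┃                        
     ┃                    ┃                        
     ┃                    ┃                        
     ┃                    ┃                        
     ┃                    ┃                        
     ┃                    ┃                        
     ┃                    ┃                        
     ┃                    ┃                        
     ┃                    ┃                        
     ┃                    ┃                        
     ┃                    ┃                        
     ┃                    ┃                        
     ┃                    ┃                        
     ┃                    ┃                        
     ┗━━━━━━━━━━━━━━━━━━━━┛                        
                                                   
                                                   
  ┏━━━━━━━━━━━━━━━━━━━━━━━━┓                       


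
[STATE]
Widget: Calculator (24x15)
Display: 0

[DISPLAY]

                       0
┌───┬───┬───┬───┐       
│ 7 │ 8 │ 9 │ ÷ │       
├───┼───┼───┼───┤       
│ 4 │ 5 │ 6 │ × │       
├───┼───┼───┼───┤       
│ 1 │ 2 │ 3 │ - │       
├───┼───┼───┼───┤       
│ 0 │ . │ = │ + │       
├───┼───┼───┼───┤       
│ C │ MC│ MR│ M+│       
└───┴───┴───┴───┘       
                        
                        
                        


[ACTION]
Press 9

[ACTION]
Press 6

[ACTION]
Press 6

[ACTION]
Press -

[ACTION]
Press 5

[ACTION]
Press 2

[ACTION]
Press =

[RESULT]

                     914
┌───┬───┬───┬───┐       
│ 7 │ 8 │ 9 │ ÷ │       
├───┼───┼───┼───┤       
│ 4 │ 5 │ 6 │ × │       
├───┼───┼───┼───┤       
│ 1 │ 2 │ 3 │ - │       
├───┼───┼───┼───┤       
│ 0 │ . │ = │ + │       
├───┼───┼───┼───┤       
│ C │ MC│ MR│ M+│       
└───┴───┴───┴───┘       
                        
                        
                        


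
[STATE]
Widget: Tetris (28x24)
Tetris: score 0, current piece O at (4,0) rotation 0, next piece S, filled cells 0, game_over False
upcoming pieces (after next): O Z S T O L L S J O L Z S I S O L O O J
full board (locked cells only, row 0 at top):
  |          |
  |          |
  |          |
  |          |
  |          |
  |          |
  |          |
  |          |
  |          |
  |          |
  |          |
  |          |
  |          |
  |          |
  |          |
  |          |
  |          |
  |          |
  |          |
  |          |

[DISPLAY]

    ▓▓    │Next:            
    ▓▓    │ ░░              
          │░░               
          │                 
          │                 
          │                 
          │Score:           
          │0                
          │                 
          │                 
          │                 
          │                 
          │                 
          │                 
          │                 
          │                 
          │                 
          │                 
          │                 
          │                 
          │                 
          │                 
          │                 
          │                 


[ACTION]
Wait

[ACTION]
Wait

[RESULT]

          │Next:            
          │ ░░              
    ▓▓    │░░               
    ▓▓    │                 
          │                 
          │                 
          │Score:           
          │0                
          │                 
          │                 
          │                 
          │                 
          │                 
          │                 
          │                 
          │                 
          │                 
          │                 
          │                 
          │                 
          │                 
          │                 
          │                 
          │                 


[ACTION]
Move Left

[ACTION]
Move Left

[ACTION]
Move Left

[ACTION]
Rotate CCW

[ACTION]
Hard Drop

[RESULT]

    ░░    │Next:            
   ░░     │▓▓               
          │▓▓               
          │                 
          │                 
          │                 
          │Score:           
          │0                
          │                 
          │                 
          │                 
          │                 
          │                 
          │                 
          │                 
          │                 
          │                 
          │                 
 ▓▓       │                 
 ▓▓       │                 
          │                 
          │                 
          │                 
          │                 


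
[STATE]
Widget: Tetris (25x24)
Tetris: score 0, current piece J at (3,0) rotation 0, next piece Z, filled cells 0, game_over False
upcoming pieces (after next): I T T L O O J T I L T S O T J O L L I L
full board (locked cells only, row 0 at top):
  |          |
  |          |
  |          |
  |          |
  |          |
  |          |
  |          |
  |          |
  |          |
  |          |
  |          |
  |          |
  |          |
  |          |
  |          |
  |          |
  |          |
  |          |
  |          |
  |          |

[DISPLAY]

   █      │Next:         
   ███    │▓▓            
          │ ▓▓           
          │              
          │              
          │              
          │Score:        
          │0             
          │              
          │              
          │              
          │              
          │              
          │              
          │              
          │              
          │              
          │              
          │              
          │              
          │              
          │              
          │              
          │              


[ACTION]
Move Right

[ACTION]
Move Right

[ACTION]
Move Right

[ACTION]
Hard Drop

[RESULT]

   ▓▓     │Next:         
    ▓▓    │████          
          │              
          │              
          │              
          │              
          │Score:        
          │0             
          │              
          │              
          │              
          │              
          │              
          │              
          │              
          │              
          │              
          │              
      █   │              
      ███ │              
          │              
          │              
          │              
          │              


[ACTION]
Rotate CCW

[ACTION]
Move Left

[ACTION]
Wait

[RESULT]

          │Next:         
   ▓      │████          
  ▓▓      │              
  ▓       │              
          │              
          │              
          │Score:        
          │0             
          │              
          │              
          │              
          │              
          │              
          │              
          │              
          │              
          │              
          │              
      █   │              
      ███ │              
          │              
          │              
          │              
          │              


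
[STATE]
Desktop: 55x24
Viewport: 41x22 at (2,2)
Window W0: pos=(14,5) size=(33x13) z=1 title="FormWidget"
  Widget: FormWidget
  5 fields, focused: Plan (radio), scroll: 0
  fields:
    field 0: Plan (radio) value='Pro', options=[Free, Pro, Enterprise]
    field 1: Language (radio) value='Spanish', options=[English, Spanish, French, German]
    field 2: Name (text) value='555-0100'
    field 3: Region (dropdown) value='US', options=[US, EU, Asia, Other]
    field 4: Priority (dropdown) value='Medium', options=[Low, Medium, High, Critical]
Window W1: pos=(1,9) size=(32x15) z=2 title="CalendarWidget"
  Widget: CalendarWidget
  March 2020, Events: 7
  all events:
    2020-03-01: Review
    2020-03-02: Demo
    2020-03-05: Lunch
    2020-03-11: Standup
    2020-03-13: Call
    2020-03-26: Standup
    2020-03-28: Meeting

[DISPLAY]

                                         
                                         
                                         
            ┏━━━━━━━━━━━━━━━━━━━━━━━━━━━━
            ┃ FormWidget                 
            ┠────────────────────────────
            ┃> Plan:       ( ) Free  (●) 
━━━━━━━━━━━━━━━━━━━━━━━━━━━━━━┓English  (
 CalendarWidget               ┃-0100     
──────────────────────────────┨          
          March 2020          ┃ium       
Mo Tu We Th Fr Sa Su          ┃          
                   1*         ┃          
 2*  3  4  5*  6  7  8        ┃          
 9 10 11* 12 13* 14 15        ┃          
16 17 18 19 20 21 22          ┃━━━━━━━━━━
23 24 25 26* 27 28* 29        ┃          
30 31                         ┃          
                              ┃          
                              ┃          
                              ┃          
━━━━━━━━━━━━━━━━━━━━━━━━━━━━━━┛          


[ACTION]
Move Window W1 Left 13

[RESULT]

                                         
                                         
                                         
            ┏━━━━━━━━━━━━━━━━━━━━━━━━━━━━
            ┃ FormWidget                 
            ┠────────────────────────────
            ┃> Plan:       ( ) Free  (●) 
━━━━━━━━━━━━━━━━━━━━━━━━━━━━━┓ English  (
CalendarWidget               ┃5-0100     
─────────────────────────────┨           
         March 2020          ┃dium       
o Tu We Th Fr Sa Su          ┃           
                  1*         ┃           
2*  3  4  5*  6  7  8        ┃           
9 10 11* 12 13* 14 15        ┃           
6 17 18 19 20 21 22          ┃━━━━━━━━━━━
3 24 25 26* 27 28* 29        ┃           
0 31                         ┃           
                             ┃           
                             ┃           
                             ┃           
━━━━━━━━━━━━━━━━━━━━━━━━━━━━━┛           


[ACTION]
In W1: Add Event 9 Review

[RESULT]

                                         
                                         
                                         
            ┏━━━━━━━━━━━━━━━━━━━━━━━━━━━━
            ┃ FormWidget                 
            ┠────────────────────────────
            ┃> Plan:       ( ) Free  (●) 
━━━━━━━━━━━━━━━━━━━━━━━━━━━━━┓ English  (
CalendarWidget               ┃5-0100     
─────────────────────────────┨           
         March 2020          ┃dium       
o Tu We Th Fr Sa Su          ┃           
                  1*         ┃           
2*  3  4  5*  6  7  8        ┃           
9* 10 11* 12 13* 14 15       ┃           
6 17 18 19 20 21 22          ┃━━━━━━━━━━━
3 24 25 26* 27 28* 29        ┃           
0 31                         ┃           
                             ┃           
                             ┃           
                             ┃           
━━━━━━━━━━━━━━━━━━━━━━━━━━━━━┛           


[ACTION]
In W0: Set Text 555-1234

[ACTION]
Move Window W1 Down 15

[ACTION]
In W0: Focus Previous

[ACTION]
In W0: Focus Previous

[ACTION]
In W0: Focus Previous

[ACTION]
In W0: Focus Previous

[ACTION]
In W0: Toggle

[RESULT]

                                         
                                         
                                         
            ┏━━━━━━━━━━━━━━━━━━━━━━━━━━━━
            ┃ FormWidget                 
            ┠────────────────────────────
            ┃  Plan:       ( ) Free  (●) 
━━━━━━━━━━━━━━━━━━━━━━━━━━━━━┓ English  (
CalendarWidget               ┃5-0100     
─────────────────────────────┨           
         March 2020          ┃dium       
o Tu We Th Fr Sa Su          ┃           
                  1*         ┃           
2*  3  4  5*  6  7  8        ┃           
9* 10 11* 12 13* 14 15       ┃           
6 17 18 19 20 21 22          ┃━━━━━━━━━━━
3 24 25 26* 27 28* 29        ┃           
0 31                         ┃           
                             ┃           
                             ┃           
                             ┃           
━━━━━━━━━━━━━━━━━━━━━━━━━━━━━┛           


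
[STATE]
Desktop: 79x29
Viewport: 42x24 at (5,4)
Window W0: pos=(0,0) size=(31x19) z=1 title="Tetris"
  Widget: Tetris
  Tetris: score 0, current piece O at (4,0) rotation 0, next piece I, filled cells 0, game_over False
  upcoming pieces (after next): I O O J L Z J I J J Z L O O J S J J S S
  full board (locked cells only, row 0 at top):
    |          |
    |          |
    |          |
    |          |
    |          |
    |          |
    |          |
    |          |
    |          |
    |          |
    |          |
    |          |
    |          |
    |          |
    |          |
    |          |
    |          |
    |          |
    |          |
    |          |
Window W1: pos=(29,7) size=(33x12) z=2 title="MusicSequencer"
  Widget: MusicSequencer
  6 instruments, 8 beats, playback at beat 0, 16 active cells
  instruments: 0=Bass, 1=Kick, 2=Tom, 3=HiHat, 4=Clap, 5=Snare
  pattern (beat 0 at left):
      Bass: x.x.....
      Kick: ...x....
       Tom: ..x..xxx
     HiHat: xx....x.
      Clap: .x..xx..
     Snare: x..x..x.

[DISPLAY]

      │████              ┃                
      │                  ┃                
      │                  ┃                
      │                 ┏━━━━━━━━━━━━━━━━━
      │                 ┃ MusicSequencer  
      │Score:           ┠─────────────────
      │0                ┃      ▼1234567   
      │                 ┃  Bass█·█·····   
      │                 ┃  Kick···█····   
      │                 ┃   Tom··█··███   
      │                 ┃ HiHat██····█·   
      │                 ┃  Clap·█··██··   
      │                 ┃ Snare█··█··█·   
      │                 ┃                 
━━━━━━━━━━━━━━━━━━━━━━━━┗━━━━━━━━━━━━━━━━━
                                          
                                          
                                          
                                          
                                          
                                          
                                          
                                          
                                          


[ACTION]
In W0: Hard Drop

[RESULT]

      │████              ┃                
      │                  ┃                
      │                  ┃                
      │                 ┏━━━━━━━━━━━━━━━━━
      │                 ┃ MusicSequencer  
      │Score:           ┠─────────────────
      │0                ┃      ▼1234567   
      │                 ┃  Bass█·█·····   
      │                 ┃  Kick···█····   
      │                 ┃   Tom··█··███   
      │                 ┃ HiHat██····█·   
      │                 ┃  Clap·█··██··   
▓▓    │                 ┃ Snare█··█··█·   
▓▓    │                 ┃                 
━━━━━━━━━━━━━━━━━━━━━━━━┗━━━━━━━━━━━━━━━━━
                                          
                                          
                                          
                                          
                                          
                                          
                                          
                                          
                                          


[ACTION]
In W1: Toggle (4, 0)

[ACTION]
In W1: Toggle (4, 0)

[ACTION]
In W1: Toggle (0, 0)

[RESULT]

      │████              ┃                
      │                  ┃                
      │                  ┃                
      │                 ┏━━━━━━━━━━━━━━━━━
      │                 ┃ MusicSequencer  
      │Score:           ┠─────────────────
      │0                ┃      ▼1234567   
      │                 ┃  Bass··█·····   
      │                 ┃  Kick···█····   
      │                 ┃   Tom··█··███   
      │                 ┃ HiHat██····█·   
      │                 ┃  Clap·█··██··   
▓▓    │                 ┃ Snare█··█··█·   
▓▓    │                 ┃                 
━━━━━━━━━━━━━━━━━━━━━━━━┗━━━━━━━━━━━━━━━━━
                                          
                                          
                                          
                                          
                                          
                                          
                                          
                                          
                                          


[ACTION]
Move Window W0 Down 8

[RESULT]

                                          
                                          
                                          
                        ┏━━━━━━━━━━━━━━━━━
━━━━━━━━━━━━━━━━━━━━━━━━┃ MusicSequencer  
ris                     ┠─────────────────
────────────────────────┃      ▼1234567   
      │Next:            ┃  Bass··█·····   
      │████             ┃  Kick···█····   
      │                 ┃   Tom··█··███   
      │                 ┃ HiHat██····█·   
      │                 ┃  Clap·█··██··   
      │                 ┃ Snare█··█··█·   
      │Score:           ┃                 
      │0                ┗━━━━━━━━━━━━━━━━━
      │                  ┃                
      │                  ┃                
      │                  ┃                
      │                  ┃                
      │                  ┃                
▓▓    │                  ┃                
▓▓    │                  ┃                
━━━━━━━━━━━━━━━━━━━━━━━━━┛                
                                          


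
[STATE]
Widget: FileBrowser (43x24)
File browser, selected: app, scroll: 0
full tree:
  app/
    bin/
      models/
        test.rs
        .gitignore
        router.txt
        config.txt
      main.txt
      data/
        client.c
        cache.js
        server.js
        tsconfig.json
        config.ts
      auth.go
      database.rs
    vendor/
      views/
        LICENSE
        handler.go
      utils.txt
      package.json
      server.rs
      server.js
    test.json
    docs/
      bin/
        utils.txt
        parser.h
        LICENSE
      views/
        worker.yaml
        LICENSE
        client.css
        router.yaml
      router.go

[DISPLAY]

> [-] app/                                 
    [+] bin/                               
    [+] vendor/                            
    test.json                              
    [+] docs/                              
                                           
                                           
                                           
                                           
                                           
                                           
                                           
                                           
                                           
                                           
                                           
                                           
                                           
                                           
                                           
                                           
                                           
                                           
                                           


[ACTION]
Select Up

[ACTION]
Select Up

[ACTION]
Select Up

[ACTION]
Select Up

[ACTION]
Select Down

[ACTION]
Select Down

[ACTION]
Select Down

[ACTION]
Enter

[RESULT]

  [-] app/                                 
    [+] bin/                               
    [+] vendor/                            
  > test.json                              
    [+] docs/                              
                                           
                                           
                                           
                                           
                                           
                                           
                                           
                                           
                                           
                                           
                                           
                                           
                                           
                                           
                                           
                                           
                                           
                                           
                                           


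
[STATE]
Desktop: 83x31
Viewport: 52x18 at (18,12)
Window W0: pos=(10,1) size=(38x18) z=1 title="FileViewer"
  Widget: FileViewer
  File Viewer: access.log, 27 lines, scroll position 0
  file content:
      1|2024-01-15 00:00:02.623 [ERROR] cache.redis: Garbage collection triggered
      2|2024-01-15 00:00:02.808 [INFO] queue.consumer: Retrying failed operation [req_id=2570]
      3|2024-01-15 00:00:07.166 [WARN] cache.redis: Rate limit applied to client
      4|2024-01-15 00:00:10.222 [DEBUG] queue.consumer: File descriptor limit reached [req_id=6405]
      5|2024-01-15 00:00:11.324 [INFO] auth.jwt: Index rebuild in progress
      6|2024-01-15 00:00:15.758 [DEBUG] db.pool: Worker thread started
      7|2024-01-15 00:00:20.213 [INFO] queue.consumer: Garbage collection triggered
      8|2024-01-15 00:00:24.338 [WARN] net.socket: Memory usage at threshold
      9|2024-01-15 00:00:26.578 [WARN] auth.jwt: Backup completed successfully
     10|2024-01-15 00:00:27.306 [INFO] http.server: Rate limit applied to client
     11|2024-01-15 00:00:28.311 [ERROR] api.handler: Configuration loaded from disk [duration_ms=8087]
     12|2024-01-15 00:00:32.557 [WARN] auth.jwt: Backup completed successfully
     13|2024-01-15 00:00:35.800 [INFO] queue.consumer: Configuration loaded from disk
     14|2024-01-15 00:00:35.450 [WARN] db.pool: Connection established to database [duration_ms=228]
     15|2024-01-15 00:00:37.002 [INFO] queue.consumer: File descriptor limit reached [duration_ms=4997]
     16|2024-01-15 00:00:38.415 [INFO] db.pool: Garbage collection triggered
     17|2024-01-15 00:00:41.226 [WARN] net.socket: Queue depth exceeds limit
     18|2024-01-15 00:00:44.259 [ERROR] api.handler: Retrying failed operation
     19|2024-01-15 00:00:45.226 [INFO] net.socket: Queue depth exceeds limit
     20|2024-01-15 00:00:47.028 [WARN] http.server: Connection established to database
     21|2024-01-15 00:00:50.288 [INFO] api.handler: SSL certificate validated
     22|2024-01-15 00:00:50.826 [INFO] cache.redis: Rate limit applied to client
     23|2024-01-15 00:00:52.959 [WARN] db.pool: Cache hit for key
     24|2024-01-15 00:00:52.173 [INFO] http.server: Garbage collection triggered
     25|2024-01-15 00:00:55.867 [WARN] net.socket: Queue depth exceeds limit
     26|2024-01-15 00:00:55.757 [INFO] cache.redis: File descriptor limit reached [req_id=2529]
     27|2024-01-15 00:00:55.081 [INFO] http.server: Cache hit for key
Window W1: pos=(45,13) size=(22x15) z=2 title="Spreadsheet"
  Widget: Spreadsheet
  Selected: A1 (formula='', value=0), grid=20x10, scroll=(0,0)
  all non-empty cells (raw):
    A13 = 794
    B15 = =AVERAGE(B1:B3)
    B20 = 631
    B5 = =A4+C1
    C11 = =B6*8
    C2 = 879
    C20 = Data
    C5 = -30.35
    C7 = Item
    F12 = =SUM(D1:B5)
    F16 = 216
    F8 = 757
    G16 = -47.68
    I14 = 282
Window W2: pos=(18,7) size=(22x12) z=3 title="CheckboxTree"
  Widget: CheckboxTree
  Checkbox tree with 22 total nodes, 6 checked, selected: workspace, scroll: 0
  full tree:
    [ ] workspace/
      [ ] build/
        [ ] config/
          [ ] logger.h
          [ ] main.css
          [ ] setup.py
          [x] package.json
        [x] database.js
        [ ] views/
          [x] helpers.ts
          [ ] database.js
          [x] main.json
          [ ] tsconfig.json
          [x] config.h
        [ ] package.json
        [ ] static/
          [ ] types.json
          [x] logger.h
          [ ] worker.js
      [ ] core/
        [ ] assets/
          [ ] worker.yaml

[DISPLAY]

┃     [-] config/    ┃] auth░┃                      
┃       [ ] logger.h ┃] htt┏━━━━━━━━━━━━━━━━━━━━┓   
┃       [ ] main.css ┃R] ap┃ Spreadsheet        ┃   
┃       [ ] setup.py ┃] aut┠────────────────────┨   
┃       [x] package.j┃] que┃A1:                 ┃   
┃     [x] database.js┃] db.┃       A       B    ┃   
┗━━━━━━━━━━━━━━━━━━━━┛━━━━━┃--------------------┃   
                           ┃  1      [0]       0┃   
                           ┃  2        0       0┃   
                           ┃  3        0       0┃   
                           ┃  4        0       0┃   
                           ┃  5        0       0┃   
                           ┃  6        0       0┃   
                           ┃  7        0       0┃   
                           ┃  8        0       0┃   
                           ┗━━━━━━━━━━━━━━━━━━━━┛   
                                                    
                                                    


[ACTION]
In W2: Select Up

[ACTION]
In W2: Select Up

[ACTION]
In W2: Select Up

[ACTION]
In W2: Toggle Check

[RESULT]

┃     [x] config/    ┃] auth░┃                      
┃       [x] logger.h ┃] htt┏━━━━━━━━━━━━━━━━━━━━┓   
┃       [x] main.css ┃R] ap┃ Spreadsheet        ┃   
┃       [x] setup.py ┃] aut┠────────────────────┨   
┃       [x] package.j┃] que┃A1:                 ┃   
┃     [x] database.js┃] db.┃       A       B    ┃   
┗━━━━━━━━━━━━━━━━━━━━┛━━━━━┃--------------------┃   
                           ┃  1      [0]       0┃   
                           ┃  2        0       0┃   
                           ┃  3        0       0┃   
                           ┃  4        0       0┃   
                           ┃  5        0       0┃   
                           ┃  6        0       0┃   
                           ┃  7        0       0┃   
                           ┃  8        0       0┃   
                           ┗━━━━━━━━━━━━━━━━━━━━┛   
                                                    
                                                    
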